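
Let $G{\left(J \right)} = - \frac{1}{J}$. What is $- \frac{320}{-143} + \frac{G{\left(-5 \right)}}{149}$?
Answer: $\frac{238543}{106535} \approx 2.2391$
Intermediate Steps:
$- \frac{320}{-143} + \frac{G{\left(-5 \right)}}{149} = - \frac{320}{-143} + \frac{\left(-1\right) \frac{1}{-5}}{149} = \left(-320\right) \left(- \frac{1}{143}\right) + \left(-1\right) \left(- \frac{1}{5}\right) \frac{1}{149} = \frac{320}{143} + \frac{1}{5} \cdot \frac{1}{149} = \frac{320}{143} + \frac{1}{745} = \frac{238543}{106535}$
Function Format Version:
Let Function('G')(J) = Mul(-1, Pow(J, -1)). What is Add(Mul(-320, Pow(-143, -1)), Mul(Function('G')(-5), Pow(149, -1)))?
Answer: Rational(238543, 106535) ≈ 2.2391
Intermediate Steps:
Add(Mul(-320, Pow(-143, -1)), Mul(Function('G')(-5), Pow(149, -1))) = Add(Mul(-320, Pow(-143, -1)), Mul(Mul(-1, Pow(-5, -1)), Pow(149, -1))) = Add(Mul(-320, Rational(-1, 143)), Mul(Mul(-1, Rational(-1, 5)), Rational(1, 149))) = Add(Rational(320, 143), Mul(Rational(1, 5), Rational(1, 149))) = Add(Rational(320, 143), Rational(1, 745)) = Rational(238543, 106535)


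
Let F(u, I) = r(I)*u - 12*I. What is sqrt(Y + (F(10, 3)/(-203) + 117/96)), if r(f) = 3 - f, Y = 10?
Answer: sqrt(30055774)/1624 ≈ 3.3758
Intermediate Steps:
F(u, I) = -12*I + u*(3 - I) (F(u, I) = (3 - I)*u - 12*I = u*(3 - I) - 12*I = -12*I + u*(3 - I))
sqrt(Y + (F(10, 3)/(-203) + 117/96)) = sqrt(10 + ((-12*3 - 1*10*(-3 + 3))/(-203) + 117/96)) = sqrt(10 + ((-36 - 1*10*0)*(-1/203) + 117*(1/96))) = sqrt(10 + ((-36 + 0)*(-1/203) + 39/32)) = sqrt(10 + (-36*(-1/203) + 39/32)) = sqrt(10 + (36/203 + 39/32)) = sqrt(10 + 9069/6496) = sqrt(74029/6496) = sqrt(30055774)/1624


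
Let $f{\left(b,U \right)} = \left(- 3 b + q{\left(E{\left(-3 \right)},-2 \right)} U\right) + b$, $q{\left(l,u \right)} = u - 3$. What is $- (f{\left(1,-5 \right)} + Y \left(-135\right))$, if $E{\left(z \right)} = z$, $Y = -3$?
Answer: $-428$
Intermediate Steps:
$q{\left(l,u \right)} = -3 + u$ ($q{\left(l,u \right)} = u - 3 = -3 + u$)
$f{\left(b,U \right)} = - 5 U - 2 b$ ($f{\left(b,U \right)} = \left(- 3 b + \left(-3 - 2\right) U\right) + b = \left(- 3 b - 5 U\right) + b = \left(- 5 U - 3 b\right) + b = - 5 U - 2 b$)
$- (f{\left(1,-5 \right)} + Y \left(-135\right)) = - (\left(\left(-5\right) \left(-5\right) - 2\right) - -405) = - (\left(25 - 2\right) + 405) = - (23 + 405) = \left(-1\right) 428 = -428$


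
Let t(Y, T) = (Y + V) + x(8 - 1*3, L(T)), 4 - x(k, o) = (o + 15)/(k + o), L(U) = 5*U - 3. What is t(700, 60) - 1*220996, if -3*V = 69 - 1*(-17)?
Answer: -99805730/453 ≈ -2.2032e+5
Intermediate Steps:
L(U) = -3 + 5*U
x(k, o) = 4 - (15 + o)/(k + o) (x(k, o) = 4 - (o + 15)/(k + o) = 4 - (15 + o)/(k + o))
V = -86/3 (V = -(69 - 1*(-17))/3 = -(69 + 17)/3 = -⅓*86 = -86/3 ≈ -28.667)
t(Y, T) = -86/3 + Y + (-4 + 15*T)/(2 + 5*T) (t(Y, T) = (Y - 86/3) + (-15 + 3*(-3 + 5*T) + 4*(8 - 1*3))/((8 - 1*3) + (-3 + 5*T)) = (-86/3 + Y) + (-15 + (-9 + 15*T) + 4*(8 - 3))/((8 - 3) + (-3 + 5*T)) = (-86/3 + Y) + (-15 + (-9 + 15*T) + 4*5)/(5 + (-3 + 5*T)) = (-86/3 + Y) + (-15 + (-9 + 15*T) + 20)/(2 + 5*T) = (-86/3 + Y) + (-4 + 15*T)/(2 + 5*T) = -86/3 + Y + (-4 + 15*T)/(2 + 5*T))
t(700, 60) - 1*220996 = (-184 - 385*60 + 6*700 + 15*60*700)/(3*(2 + 5*60)) - 1*220996 = (-184 - 23100 + 4200 + 630000)/(3*(2 + 300)) - 220996 = (⅓)*610916/302 - 220996 = (⅓)*(1/302)*610916 - 220996 = 305458/453 - 220996 = -99805730/453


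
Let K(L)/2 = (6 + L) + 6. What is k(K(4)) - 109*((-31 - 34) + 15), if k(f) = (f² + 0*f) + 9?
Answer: 6483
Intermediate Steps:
K(L) = 24 + 2*L (K(L) = 2*((6 + L) + 6) = 2*(12 + L) = 24 + 2*L)
k(f) = 9 + f² (k(f) = (f² + 0) + 9 = f² + 9 = 9 + f²)
k(K(4)) - 109*((-31 - 34) + 15) = (9 + (24 + 2*4)²) - 109*((-31 - 34) + 15) = (9 + (24 + 8)²) - 109*(-65 + 15) = (9 + 32²) - 109*(-50) = (9 + 1024) + 5450 = 1033 + 5450 = 6483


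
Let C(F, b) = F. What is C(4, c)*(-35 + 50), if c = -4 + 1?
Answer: 60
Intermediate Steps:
c = -3
C(4, c)*(-35 + 50) = 4*(-35 + 50) = 4*15 = 60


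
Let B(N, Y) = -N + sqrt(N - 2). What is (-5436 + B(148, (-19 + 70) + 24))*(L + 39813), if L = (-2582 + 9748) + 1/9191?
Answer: -2411081800160/9191 + 431783990*sqrt(146)/9191 ≈ -2.6176e+8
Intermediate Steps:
B(N, Y) = sqrt(-2 + N) - N (B(N, Y) = -N + sqrt(-2 + N) = sqrt(-2 + N) - N)
L = 65862707/9191 (L = 7166 + 1/9191 = 65862707/9191 ≈ 7166.0)
(-5436 + B(148, (-19 + 70) + 24))*(L + 39813) = (-5436 + (sqrt(-2 + 148) - 1*148))*(65862707/9191 + 39813) = (-5436 + (sqrt(146) - 148))*(431783990/9191) = (-5436 + (-148 + sqrt(146)))*(431783990/9191) = (-5584 + sqrt(146))*(431783990/9191) = -2411081800160/9191 + 431783990*sqrt(146)/9191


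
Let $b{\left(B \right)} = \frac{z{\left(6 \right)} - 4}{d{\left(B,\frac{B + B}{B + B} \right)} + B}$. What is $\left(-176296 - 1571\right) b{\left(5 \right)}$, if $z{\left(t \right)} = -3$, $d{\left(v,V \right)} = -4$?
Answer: $1245069$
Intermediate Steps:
$b{\left(B \right)} = - \frac{7}{-4 + B}$ ($b{\left(B \right)} = \frac{-3 - 4}{-4 + B} = - \frac{7}{-4 + B}$)
$\left(-176296 - 1571\right) b{\left(5 \right)} = \left(-176296 - 1571\right) \left(- \frac{7}{-4 + 5}\right) = - 177867 \left(- \frac{7}{1}\right) = - 177867 \left(\left(-7\right) 1\right) = \left(-177867\right) \left(-7\right) = 1245069$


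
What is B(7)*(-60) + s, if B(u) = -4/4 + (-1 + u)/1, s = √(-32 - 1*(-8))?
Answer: -300 + 2*I*√6 ≈ -300.0 + 4.899*I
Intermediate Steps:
s = 2*I*√6 (s = √(-32 + 8) = √(-24) = 2*I*√6 ≈ 4.899*I)
B(u) = -2 + u (B(u) = -4*¼ + (-1 + u)*1 = -1 + (-1 + u) = -2 + u)
B(7)*(-60) + s = (-2 + 7)*(-60) + 2*I*√6 = 5*(-60) + 2*I*√6 = -300 + 2*I*√6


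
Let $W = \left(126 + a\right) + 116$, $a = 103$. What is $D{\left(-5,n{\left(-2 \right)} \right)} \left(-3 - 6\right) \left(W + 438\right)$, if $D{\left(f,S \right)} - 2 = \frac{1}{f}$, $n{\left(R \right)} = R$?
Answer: $- \frac{63423}{5} \approx -12685.0$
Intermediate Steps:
$D{\left(f,S \right)} = 2 + \frac{1}{f}$
$W = 345$ ($W = \left(126 + 103\right) + 116 = 229 + 116 = 345$)
$D{\left(-5,n{\left(-2 \right)} \right)} \left(-3 - 6\right) \left(W + 438\right) = \left(2 + \frac{1}{-5}\right) \left(-3 - 6\right) \left(345 + 438\right) = \left(2 - \frac{1}{5}\right) \left(-9\right) 783 = \frac{9}{5} \left(-9\right) 783 = \left(- \frac{81}{5}\right) 783 = - \frac{63423}{5}$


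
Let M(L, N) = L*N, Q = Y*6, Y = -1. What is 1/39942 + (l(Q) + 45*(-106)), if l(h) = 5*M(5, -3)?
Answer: -193518989/39942 ≈ -4845.0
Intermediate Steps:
Q = -6 (Q = -1*6 = -6)
l(h) = -75 (l(h) = 5*(5*(-3)) = 5*(-15) = -75)
1/39942 + (l(Q) + 45*(-106)) = 1/39942 + (-75 + 45*(-106)) = 1/39942 + (-75 - 4770) = 1/39942 - 4845 = -193518989/39942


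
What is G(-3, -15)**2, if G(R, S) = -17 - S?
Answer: 4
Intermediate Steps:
G(-3, -15)**2 = (-17 - 1*(-15))**2 = (-17 + 15)**2 = (-2)**2 = 4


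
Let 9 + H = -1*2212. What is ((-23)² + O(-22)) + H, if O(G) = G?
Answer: -1714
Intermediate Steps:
H = -2221 (H = -9 - 1*2212 = -9 - 2212 = -2221)
((-23)² + O(-22)) + H = ((-23)² - 22) - 2221 = (529 - 22) - 2221 = 507 - 2221 = -1714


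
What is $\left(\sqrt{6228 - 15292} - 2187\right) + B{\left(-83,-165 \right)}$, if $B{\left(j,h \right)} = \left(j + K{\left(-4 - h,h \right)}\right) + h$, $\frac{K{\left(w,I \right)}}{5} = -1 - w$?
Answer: $-3245 + 2 i \sqrt{2266} \approx -3245.0 + 95.205 i$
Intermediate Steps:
$K{\left(w,I \right)} = -5 - 5 w$ ($K{\left(w,I \right)} = 5 \left(-1 - w\right) = -5 - 5 w$)
$B{\left(j,h \right)} = 15 + j + 6 h$ ($B{\left(j,h \right)} = \left(j - \left(5 + 5 \left(-4 - h\right)\right)\right) + h = \left(j + \left(-5 + \left(20 + 5 h\right)\right)\right) + h = \left(j + \left(15 + 5 h\right)\right) + h = \left(15 + j + 5 h\right) + h = 15 + j + 6 h$)
$\left(\sqrt{6228 - 15292} - 2187\right) + B{\left(-83,-165 \right)} = \left(\sqrt{6228 - 15292} - 2187\right) + \left(15 - 83 + 6 \left(-165\right)\right) = \left(\sqrt{-9064} - 2187\right) - 1058 = \left(2 i \sqrt{2266} - 2187\right) - 1058 = \left(-2187 + 2 i \sqrt{2266}\right) - 1058 = -3245 + 2 i \sqrt{2266}$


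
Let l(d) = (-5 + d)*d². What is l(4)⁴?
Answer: 65536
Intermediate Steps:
l(d) = d²*(-5 + d)
l(4)⁴ = (4²*(-5 + 4))⁴ = (16*(-1))⁴ = (-16)⁴ = 65536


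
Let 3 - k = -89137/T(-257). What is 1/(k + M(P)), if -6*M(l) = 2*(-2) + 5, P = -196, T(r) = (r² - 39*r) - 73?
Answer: 151998/608935 ≈ 0.24961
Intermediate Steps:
T(r) = -73 + r² - 39*r
k = 317134/75999 (k = 3 - (-89137)/(-73 + (-257)² - 39*(-257)) = 3 - (-89137)/(-73 + 66049 + 10023) = 3 - (-89137)/75999 = 3 - 1*(-89137/75999) = 3 + 89137/75999 = 317134/75999 ≈ 4.1729)
M(l) = -⅙ (M(l) = -(2*(-2) + 5)/6 = -(-4 + 5)/6 = -⅙*1 = -⅙)
1/(k + M(P)) = 1/(317134/75999 - ⅙) = 1/(608935/151998) = 151998/608935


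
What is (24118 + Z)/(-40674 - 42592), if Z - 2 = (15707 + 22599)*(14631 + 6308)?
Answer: -401056727/41633 ≈ -9633.1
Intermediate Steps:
Z = 802089336 (Z = 2 + (15707 + 22599)*(14631 + 6308) = 2 + 38306*20939 = 2 + 802089334 = 802089336)
(24118 + Z)/(-40674 - 42592) = (24118 + 802089336)/(-40674 - 42592) = 802113454/(-83266) = 802113454*(-1/83266) = -401056727/41633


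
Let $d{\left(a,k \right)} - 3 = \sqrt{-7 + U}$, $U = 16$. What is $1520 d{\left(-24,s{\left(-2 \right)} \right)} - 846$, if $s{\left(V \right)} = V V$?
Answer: $8274$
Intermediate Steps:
$s{\left(V \right)} = V^{2}$
$d{\left(a,k \right)} = 6$ ($d{\left(a,k \right)} = 3 + \sqrt{-7 + 16} = 3 + \sqrt{9} = 3 + 3 = 6$)
$1520 d{\left(-24,s{\left(-2 \right)} \right)} - 846 = 1520 \cdot 6 - 846 = 9120 - 846 = 8274$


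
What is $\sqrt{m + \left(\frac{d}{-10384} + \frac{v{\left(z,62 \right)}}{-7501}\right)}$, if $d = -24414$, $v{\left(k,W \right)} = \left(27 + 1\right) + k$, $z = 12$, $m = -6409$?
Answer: $\frac{i \sqrt{2429287926582529298}}{19472596} \approx 80.042 i$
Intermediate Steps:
$v{\left(k,W \right)} = 28 + k$
$\sqrt{m + \left(\frac{d}{-10384} + \frac{v{\left(z,62 \right)}}{-7501}\right)} = \sqrt{-6409 + \left(- \frac{24414}{-10384} + \frac{28 + 12}{-7501}\right)} = \sqrt{-6409 + \left(\left(-24414\right) \left(- \frac{1}{10384}\right) + 40 \left(- \frac{1}{7501}\right)\right)} = \sqrt{-6409 + \left(\frac{12207}{5192} - \frac{40}{7501}\right)} = \sqrt{-6409 + \frac{91357027}{38945192}} = \sqrt{- \frac{249508378501}{38945192}} = \frac{i \sqrt{2429287926582529298}}{19472596}$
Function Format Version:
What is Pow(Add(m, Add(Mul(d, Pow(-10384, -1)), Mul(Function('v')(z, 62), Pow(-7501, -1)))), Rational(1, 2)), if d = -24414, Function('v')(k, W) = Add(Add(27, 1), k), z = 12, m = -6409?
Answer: Mul(Rational(1, 19472596), I, Pow(2429287926582529298, Rational(1, 2))) ≈ Mul(80.042, I)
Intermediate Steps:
Function('v')(k, W) = Add(28, k)
Pow(Add(m, Add(Mul(d, Pow(-10384, -1)), Mul(Function('v')(z, 62), Pow(-7501, -1)))), Rational(1, 2)) = Pow(Add(-6409, Add(Mul(-24414, Pow(-10384, -1)), Mul(Add(28, 12), Pow(-7501, -1)))), Rational(1, 2)) = Pow(Add(-6409, Add(Mul(-24414, Rational(-1, 10384)), Mul(40, Rational(-1, 7501)))), Rational(1, 2)) = Pow(Add(-6409, Add(Rational(12207, 5192), Rational(-40, 7501))), Rational(1, 2)) = Pow(Add(-6409, Rational(91357027, 38945192)), Rational(1, 2)) = Pow(Rational(-249508378501, 38945192), Rational(1, 2)) = Mul(Rational(1, 19472596), I, Pow(2429287926582529298, Rational(1, 2)))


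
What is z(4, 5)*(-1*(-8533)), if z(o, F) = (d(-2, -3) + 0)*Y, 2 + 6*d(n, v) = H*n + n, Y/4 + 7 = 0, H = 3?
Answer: 1194620/3 ≈ 3.9821e+5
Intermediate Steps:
Y = -28 (Y = -28 + 4*0 = -28 + 0 = -28)
d(n, v) = -1/3 + 2*n/3 (d(n, v) = -1/3 + (3*n + n)/6 = -1/3 + (4*n)/6 = -1/3 + 2*n/3)
z(o, F) = 140/3 (z(o, F) = ((-1/3 + (2/3)*(-2)) + 0)*(-28) = ((-1/3 - 4/3) + 0)*(-28) = (-5/3 + 0)*(-28) = -5/3*(-28) = 140/3)
z(4, 5)*(-1*(-8533)) = 140*(-1*(-8533))/3 = (140/3)*8533 = 1194620/3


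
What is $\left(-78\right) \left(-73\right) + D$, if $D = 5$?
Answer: $5699$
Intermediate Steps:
$\left(-78\right) \left(-73\right) + D = \left(-78\right) \left(-73\right) + 5 = 5694 + 5 = 5699$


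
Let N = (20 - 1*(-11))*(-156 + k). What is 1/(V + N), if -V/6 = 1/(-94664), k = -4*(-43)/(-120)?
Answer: -709980/3465010013 ≈ -0.00020490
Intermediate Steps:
k = -43/30 (k = 172*(-1/120) = -43/30 ≈ -1.4333)
V = 3/47332 (V = -6/(-94664) = -6*(-1/94664) = 3/47332 ≈ 6.3382e-5)
N = -146413/30 (N = (20 - 1*(-11))*(-156 - 43/30) = (20 + 11)*(-4723/30) = 31*(-4723/30) = -146413/30 ≈ -4880.4)
1/(V + N) = 1/(3/47332 - 146413/30) = 1/(-3465010013/709980) = -709980/3465010013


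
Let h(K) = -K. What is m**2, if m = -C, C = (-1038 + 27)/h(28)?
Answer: 1022121/784 ≈ 1303.7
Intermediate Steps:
C = 1011/28 (C = (-1038 + 27)/((-1*28)) = -1011/(-28) = -1011*(-1/28) = 1011/28 ≈ 36.107)
m = -1011/28 (m = -1*1011/28 = -1011/28 ≈ -36.107)
m**2 = (-1011/28)**2 = 1022121/784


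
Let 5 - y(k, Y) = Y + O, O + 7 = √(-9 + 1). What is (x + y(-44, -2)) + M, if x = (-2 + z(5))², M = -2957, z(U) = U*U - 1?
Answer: -2459 - 2*I*√2 ≈ -2459.0 - 2.8284*I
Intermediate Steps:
O = -7 + 2*I*√2 (O = -7 + √(-9 + 1) = -7 + √(-8) = -7 + 2*I*√2 ≈ -7.0 + 2.8284*I)
y(k, Y) = 12 - Y - 2*I*√2 (y(k, Y) = 5 - (Y + (-7 + 2*I*√2)) = 5 - (-7 + Y + 2*I*√2) = 5 + (7 - Y - 2*I*√2) = 12 - Y - 2*I*√2)
z(U) = -1 + U² (z(U) = U² - 1 = -1 + U²)
x = 484 (x = (-2 + (-1 + 5²))² = (-2 + (-1 + 25))² = (-2 + 24)² = 22² = 484)
(x + y(-44, -2)) + M = (484 + (12 - 1*(-2) - 2*I*√2)) - 2957 = (484 + (12 + 2 - 2*I*√2)) - 2957 = (484 + (14 - 2*I*√2)) - 2957 = (498 - 2*I*√2) - 2957 = -2459 - 2*I*√2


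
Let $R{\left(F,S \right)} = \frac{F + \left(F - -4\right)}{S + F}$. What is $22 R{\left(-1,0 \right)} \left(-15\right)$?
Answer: $660$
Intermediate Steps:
$R{\left(F,S \right)} = \frac{4 + 2 F}{F + S}$ ($R{\left(F,S \right)} = \frac{F + \left(F + 4\right)}{F + S} = \frac{F + \left(4 + F\right)}{F + S} = \frac{4 + 2 F}{F + S}$)
$22 R{\left(-1,0 \right)} \left(-15\right) = 22 \frac{2 \left(2 - 1\right)}{-1 + 0} \left(-15\right) = 22 \cdot 2 \frac{1}{-1} \cdot 1 \left(-15\right) = 22 \cdot 2 \left(-1\right) 1 \left(-15\right) = 22 \left(-2\right) \left(-15\right) = \left(-44\right) \left(-15\right) = 660$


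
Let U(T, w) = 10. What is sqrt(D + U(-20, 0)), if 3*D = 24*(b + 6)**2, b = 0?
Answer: sqrt(298) ≈ 17.263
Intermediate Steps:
D = 288 (D = (24*(0 + 6)**2)/3 = (24*6**2)/3 = (24*36)/3 = (1/3)*864 = 288)
sqrt(D + U(-20, 0)) = sqrt(288 + 10) = sqrt(298)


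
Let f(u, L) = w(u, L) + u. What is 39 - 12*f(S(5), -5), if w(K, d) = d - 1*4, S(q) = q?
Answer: 87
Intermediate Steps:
w(K, d) = -4 + d (w(K, d) = d - 4 = -4 + d)
f(u, L) = -4 + L + u (f(u, L) = (-4 + L) + u = -4 + L + u)
39 - 12*f(S(5), -5) = 39 - 12*(-4 - 5 + 5) = 39 - 12*(-4) = 39 + 48 = 87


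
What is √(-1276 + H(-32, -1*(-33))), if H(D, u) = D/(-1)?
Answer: 2*I*√311 ≈ 35.27*I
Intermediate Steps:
H(D, u) = -D (H(D, u) = D*(-1) = -D)
√(-1276 + H(-32, -1*(-33))) = √(-1276 - 1*(-32)) = √(-1276 + 32) = √(-1244) = 2*I*√311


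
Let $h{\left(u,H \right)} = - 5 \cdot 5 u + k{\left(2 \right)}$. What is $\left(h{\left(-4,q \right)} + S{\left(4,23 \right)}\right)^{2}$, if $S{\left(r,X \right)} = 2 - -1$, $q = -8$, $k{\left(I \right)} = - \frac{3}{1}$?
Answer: $10000$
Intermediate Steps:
$k{\left(I \right)} = -3$ ($k{\left(I \right)} = \left(-3\right) 1 = -3$)
$S{\left(r,X \right)} = 3$ ($S{\left(r,X \right)} = 2 + 1 = 3$)
$h{\left(u,H \right)} = -3 - 25 u$ ($h{\left(u,H \right)} = - 5 \cdot 5 u - 3 = - 25 u - 3 = -3 - 25 u$)
$\left(h{\left(-4,q \right)} + S{\left(4,23 \right)}\right)^{2} = \left(\left(-3 - -100\right) + 3\right)^{2} = \left(\left(-3 + 100\right) + 3\right)^{2} = \left(97 + 3\right)^{2} = 100^{2} = 10000$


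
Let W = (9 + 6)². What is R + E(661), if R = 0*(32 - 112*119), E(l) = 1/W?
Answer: 1/225 ≈ 0.0044444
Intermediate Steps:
W = 225 (W = 15² = 225)
E(l) = 1/225
R = 0 (R = 0*(32 - 13328) = 0*(-13296) = 0)
R + E(661) = 0 + 1/225 = 1/225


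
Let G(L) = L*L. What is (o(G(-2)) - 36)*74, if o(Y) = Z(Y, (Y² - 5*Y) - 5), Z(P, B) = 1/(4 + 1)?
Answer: -13246/5 ≈ -2649.2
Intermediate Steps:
G(L) = L²
Z(P, B) = ⅕ (Z(P, B) = 1/5 = ⅕)
o(Y) = ⅕
(o(G(-2)) - 36)*74 = (⅕ - 36)*74 = -179/5*74 = -13246/5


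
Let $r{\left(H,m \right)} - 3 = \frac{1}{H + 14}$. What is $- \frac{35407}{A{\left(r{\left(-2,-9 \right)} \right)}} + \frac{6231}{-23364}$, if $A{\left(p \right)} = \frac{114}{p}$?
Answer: $- \frac{850465069}{887832} \approx -957.91$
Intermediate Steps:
$r{\left(H,m \right)} = 3 + \frac{1}{14 + H}$ ($r{\left(H,m \right)} = 3 + \frac{1}{H + 14} = 3 + \frac{1}{14 + H}$)
$- \frac{35407}{A{\left(r{\left(-2,-9 \right)} \right)}} + \frac{6231}{-23364} = - \frac{35407}{114 \frac{1}{\frac{1}{14 - 2} \left(43 + 3 \left(-2\right)\right)}} + \frac{6231}{-23364} = - \frac{35407}{114 \frac{1}{\frac{1}{12} \left(43 - 6\right)}} + 6231 \left(- \frac{1}{23364}\right) = - \frac{35407}{114 \frac{1}{\frac{1}{12} \cdot 37}} - \frac{2077}{7788} = - \frac{35407}{114 \frac{1}{\frac{37}{12}}} - \frac{2077}{7788} = - \frac{35407}{114 \cdot \frac{12}{37}} - \frac{2077}{7788} = - \frac{35407}{\frac{1368}{37}} - \frac{2077}{7788} = \left(-35407\right) \frac{37}{1368} - \frac{2077}{7788} = - \frac{1310059}{1368} - \frac{2077}{7788} = - \frac{850465069}{887832}$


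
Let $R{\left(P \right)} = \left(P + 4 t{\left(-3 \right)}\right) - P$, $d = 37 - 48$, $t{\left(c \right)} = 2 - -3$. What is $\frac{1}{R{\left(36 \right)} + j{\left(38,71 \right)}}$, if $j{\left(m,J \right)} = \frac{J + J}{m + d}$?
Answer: $\frac{27}{682} \approx 0.039589$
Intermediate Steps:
$t{\left(c \right)} = 5$ ($t{\left(c \right)} = 2 + 3 = 5$)
$d = -11$ ($d = 37 - 48 = -11$)
$j{\left(m,J \right)} = \frac{2 J}{-11 + m}$ ($j{\left(m,J \right)} = \frac{J + J}{m - 11} = \frac{2 J}{-11 + m}$)
$R{\left(P \right)} = 20$ ($R{\left(P \right)} = \left(P + 4 \cdot 5\right) - P = \left(P + 20\right) - P = \left(20 + P\right) - P = 20$)
$\frac{1}{R{\left(36 \right)} + j{\left(38,71 \right)}} = \frac{1}{20 + 2 \cdot 71 \frac{1}{-11 + 38}} = \frac{1}{20 + 2 \cdot 71 \cdot \frac{1}{27}} = \frac{1}{20 + \frac{142}{27}} = \frac{1}{\frac{682}{27}} = \frac{27}{682}$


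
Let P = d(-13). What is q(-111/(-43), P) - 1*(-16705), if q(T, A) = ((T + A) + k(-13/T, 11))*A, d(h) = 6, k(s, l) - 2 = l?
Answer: 723883/43 ≈ 16835.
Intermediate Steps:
k(s, l) = 2 + l
P = 6
q(T, A) = A*(13 + A + T) (q(T, A) = ((T + A) + (2 + 11))*A = ((A + T) + 13)*A = (13 + A + T)*A = A*(13 + A + T))
q(-111/(-43), P) - 1*(-16705) = 6*(13 + 6 - 111/(-43)) - 1*(-16705) = 6*(13 + 6 - 111*(-1/43)) + 16705 = 6*(13 + 6 + 111/43) + 16705 = 6*(928/43) + 16705 = 5568/43 + 16705 = 723883/43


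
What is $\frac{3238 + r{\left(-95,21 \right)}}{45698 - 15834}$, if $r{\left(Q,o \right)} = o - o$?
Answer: $\frac{1619}{14932} \approx 0.10842$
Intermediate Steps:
$r{\left(Q,o \right)} = 0$
$\frac{3238 + r{\left(-95,21 \right)}}{45698 - 15834} = \frac{3238 + 0}{45698 - 15834} = \frac{3238}{29864} = 3238 \cdot \frac{1}{29864} = \frac{1619}{14932}$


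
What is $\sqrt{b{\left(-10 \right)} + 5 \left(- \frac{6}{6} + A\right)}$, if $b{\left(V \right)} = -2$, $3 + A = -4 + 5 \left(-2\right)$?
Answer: $2 i \sqrt{23} \approx 9.5917 i$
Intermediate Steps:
$A = -17$ ($A = -3 + \left(-4 + 5 \left(-2\right)\right) = -3 - 14 = -17$)
$\sqrt{b{\left(-10 \right)} + 5 \left(- \frac{6}{6} + A\right)} = \sqrt{-2 + 5 \left(- \frac{6}{6} - 17\right)} = \sqrt{-2 + 5 \left(\left(-6\right) \frac{1}{6} - 17\right)} = \sqrt{-2 + 5 \left(-1 - 17\right)} = \sqrt{-2 + 5 \left(-18\right)} = \sqrt{-2 - 90} = \sqrt{-92} = 2 i \sqrt{23}$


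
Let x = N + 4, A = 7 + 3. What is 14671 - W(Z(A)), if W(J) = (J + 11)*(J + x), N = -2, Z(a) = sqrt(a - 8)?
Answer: 14647 - 13*sqrt(2) ≈ 14629.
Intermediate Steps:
A = 10
Z(a) = sqrt(-8 + a)
x = 2 (x = -2 + 4 = 2)
W(J) = (2 + J)*(11 + J) (W(J) = (J + 11)*(J + 2) = (11 + J)*(2 + J) = (2 + J)*(11 + J))
14671 - W(Z(A)) = 14671 - (22 + (sqrt(-8 + 10))**2 + 13*sqrt(-8 + 10)) = 14671 - (22 + (sqrt(2))**2 + 13*sqrt(2)) = 14671 - (22 + 2 + 13*sqrt(2)) = 14671 - (24 + 13*sqrt(2)) = 14671 + (-24 - 13*sqrt(2)) = 14647 - 13*sqrt(2)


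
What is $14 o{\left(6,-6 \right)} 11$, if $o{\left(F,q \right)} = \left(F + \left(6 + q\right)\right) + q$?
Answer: $0$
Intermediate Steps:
$o{\left(F,q \right)} = 6 + F + 2 q$ ($o{\left(F,q \right)} = \left(6 + F + q\right) + q = 6 + F + 2 q$)
$14 o{\left(6,-6 \right)} 11 = 14 \left(6 + 6 + 2 \left(-6\right)\right) 11 = 14 \left(6 + 6 - 12\right) 11 = 14 \cdot 0 \cdot 11 = 0 \cdot 11 = 0$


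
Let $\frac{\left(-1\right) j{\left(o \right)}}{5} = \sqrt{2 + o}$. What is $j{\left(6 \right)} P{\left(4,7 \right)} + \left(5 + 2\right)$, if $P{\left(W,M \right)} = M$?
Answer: $7 - 70 \sqrt{2} \approx -91.995$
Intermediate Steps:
$j{\left(o \right)} = - 5 \sqrt{2 + o}$
$j{\left(6 \right)} P{\left(4,7 \right)} + \left(5 + 2\right) = - 5 \sqrt{2 + 6} \cdot 7 + \left(5 + 2\right) = - 5 \sqrt{8} \cdot 7 + 7 = - 5 \cdot 2 \sqrt{2} \cdot 7 + 7 = - 10 \sqrt{2} \cdot 7 + 7 = - 70 \sqrt{2} + 7 = 7 - 70 \sqrt{2}$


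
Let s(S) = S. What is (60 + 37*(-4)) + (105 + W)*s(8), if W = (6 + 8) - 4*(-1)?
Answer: 896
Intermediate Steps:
W = 18 (W = 14 + 4 = 18)
(60 + 37*(-4)) + (105 + W)*s(8) = (60 + 37*(-4)) + (105 + 18)*8 = (60 - 148) + 123*8 = -88 + 984 = 896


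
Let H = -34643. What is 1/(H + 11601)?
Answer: -1/23042 ≈ -4.3399e-5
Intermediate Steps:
1/(H + 11601) = 1/(-34643 + 11601) = 1/(-23042) = -1/23042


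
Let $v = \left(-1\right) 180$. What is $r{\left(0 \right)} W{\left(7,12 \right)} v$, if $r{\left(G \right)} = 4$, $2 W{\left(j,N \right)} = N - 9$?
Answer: $-1080$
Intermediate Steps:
$W{\left(j,N \right)} = - \frac{9}{2} + \frac{N}{2}$ ($W{\left(j,N \right)} = \frac{N - 9}{2} = \frac{-9 + N}{2} = - \frac{9}{2} + \frac{N}{2}$)
$v = -180$
$r{\left(0 \right)} W{\left(7,12 \right)} v = 4 \left(- \frac{9}{2} + \frac{1}{2} \cdot 12\right) \left(-180\right) = 4 \left(- \frac{9}{2} + 6\right) \left(-180\right) = 4 \cdot \frac{3}{2} \left(-180\right) = 6 \left(-180\right) = -1080$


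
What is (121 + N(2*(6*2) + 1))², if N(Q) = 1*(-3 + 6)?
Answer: 15376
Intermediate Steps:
N(Q) = 3 (N(Q) = 1*3 = 3)
(121 + N(2*(6*2) + 1))² = (121 + 3)² = 124² = 15376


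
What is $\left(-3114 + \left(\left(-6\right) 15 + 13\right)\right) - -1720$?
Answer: $-1471$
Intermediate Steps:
$\left(-3114 + \left(\left(-6\right) 15 + 13\right)\right) - -1720 = \left(-3114 + \left(-90 + 13\right)\right) + 1720 = \left(-3114 - 77\right) + 1720 = -3191 + 1720 = -1471$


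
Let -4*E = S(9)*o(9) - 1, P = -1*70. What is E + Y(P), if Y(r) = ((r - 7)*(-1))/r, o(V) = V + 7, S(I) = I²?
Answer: -6497/20 ≈ -324.85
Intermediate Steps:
P = -70
o(V) = 7 + V
Y(r) = (7 - r)/r (Y(r) = ((-7 + r)*(-1))/r = (7 - r)/r)
E = -1295/4 (E = -(9²*(7 + 9) - 1)/4 = -(81*16 - 1)/4 = -(1296 - 1)/4 = -¼*1295 = -1295/4 ≈ -323.75)
E + Y(P) = -1295/4 + (7 - 1*(-70))/(-70) = -1295/4 - (7 + 70)/70 = -1295/4 - 1/70*77 = -1295/4 - 11/10 = -6497/20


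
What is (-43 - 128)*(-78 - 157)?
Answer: 40185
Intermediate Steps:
(-43 - 128)*(-78 - 157) = -171*(-235) = 40185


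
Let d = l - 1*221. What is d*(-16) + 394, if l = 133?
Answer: 1802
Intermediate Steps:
d = -88 (d = 133 - 1*221 = 133 - 221 = -88)
d*(-16) + 394 = -88*(-16) + 394 = 1408 + 394 = 1802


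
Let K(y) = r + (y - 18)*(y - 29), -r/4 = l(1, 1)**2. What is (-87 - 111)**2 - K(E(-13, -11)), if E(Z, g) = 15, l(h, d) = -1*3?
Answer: 39198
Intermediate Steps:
l(h, d) = -3
r = -36 (r = -4*(-3)**2 = -4*9 = -36)
K(y) = -36 + (-29 + y)*(-18 + y) (K(y) = -36 + (y - 18)*(y - 29) = -36 + (-18 + y)*(-29 + y) = -36 + (-29 + y)*(-18 + y))
(-87 - 111)**2 - K(E(-13, -11)) = (-87 - 111)**2 - (486 + 15**2 - 47*15) = (-198)**2 - (486 + 225 - 705) = 39204 - 1*6 = 39204 - 6 = 39198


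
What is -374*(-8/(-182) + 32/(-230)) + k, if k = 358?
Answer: 4118974/10465 ≈ 393.60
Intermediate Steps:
-374*(-8/(-182) + 32/(-230)) + k = -374*(-8/(-182) + 32/(-230)) + 358 = -374*(-8*(-1/182) + 32*(-1/230)) + 358 = -374*(4/91 - 16/115) + 358 = -374*(-996/10465) + 358 = 372504/10465 + 358 = 4118974/10465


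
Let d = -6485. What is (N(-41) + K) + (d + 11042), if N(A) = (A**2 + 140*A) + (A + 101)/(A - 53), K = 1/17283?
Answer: 404007455/812301 ≈ 497.36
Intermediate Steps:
K = 1/17283 ≈ 5.7860e-5
N(A) = A**2 + 140*A + (101 + A)/(-53 + A) (N(A) = (A**2 + 140*A) + (101 + A)/(-53 + A) = A**2 + 140*A + (101 + A)/(-53 + A))
(N(-41) + K) + (d + 11042) = ((101 + (-41)**3 - 7419*(-41) + 87*(-41)**2)/(-53 - 41) + 1/17283) + (-6485 + 11042) = ((101 - 68921 + 304179 + 87*1681)/(-94) + 1/17283) + 4557 = (-(101 - 68921 + 304179 + 146247)/94 + 1/17283) + 4557 = (-1/94*381606 + 1/17283) + 4557 = (-190803/47 + 1/17283) + 4557 = -3297648202/812301 + 4557 = 404007455/812301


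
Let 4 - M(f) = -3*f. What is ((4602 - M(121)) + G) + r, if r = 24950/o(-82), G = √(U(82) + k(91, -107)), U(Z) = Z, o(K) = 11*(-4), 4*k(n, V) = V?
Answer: 80695/22 + √221/2 ≈ 3675.4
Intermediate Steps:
k(n, V) = V/4
M(f) = 4 + 3*f (M(f) = 4 - (-3)*f = 4 + 3*f)
o(K) = -44
G = √221/2 (G = √(82 + (¼)*(-107)) = √(82 - 107/4) = √(221/4) = √221/2 ≈ 7.4330)
r = -12475/22 (r = 24950/(-44) = 24950*(-1/44) = -12475/22 ≈ -567.04)
((4602 - M(121)) + G) + r = ((4602 - (4 + 3*121)) + √221/2) - 12475/22 = ((4602 - (4 + 363)) + √221/2) - 12475/22 = ((4602 - 1*367) + √221/2) - 12475/22 = ((4602 - 367) + √221/2) - 12475/22 = (4235 + √221/2) - 12475/22 = 80695/22 + √221/2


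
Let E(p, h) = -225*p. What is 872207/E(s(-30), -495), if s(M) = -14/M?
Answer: -124601/15 ≈ -8306.7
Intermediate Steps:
872207/E(s(-30), -495) = 872207/((-(-3150)/(-30))) = 872207/((-(-3150)*(-1)/30)) = 872207/((-225*7/15)) = 872207/(-105) = 872207*(-1/105) = -124601/15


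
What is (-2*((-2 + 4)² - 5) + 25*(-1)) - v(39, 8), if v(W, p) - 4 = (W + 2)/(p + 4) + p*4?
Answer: -749/12 ≈ -62.417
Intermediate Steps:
v(W, p) = 4 + 4*p + (2 + W)/(4 + p) (v(W, p) = 4 + ((W + 2)/(p + 4) + p*4) = 4 + ((2 + W)/(4 + p) + 4*p) = 4 + (4*p + (2 + W)/(4 + p)) = 4 + 4*p + (2 + W)/(4 + p))
(-2*((-2 + 4)² - 5) + 25*(-1)) - v(39, 8) = (-2*((-2 + 4)² - 5) + 25*(-1)) - (18 + 39 + 4*8² + 20*8)/(4 + 8) = (-2*(2² - 5) - 25) - (18 + 39 + 4*64 + 160)/12 = (-2*(4 - 5) - 25) - (18 + 39 + 256 + 160)/12 = (-2*(-1) - 25) - 473/12 = (2 - 25) - 1*473/12 = -23 - 473/12 = -749/12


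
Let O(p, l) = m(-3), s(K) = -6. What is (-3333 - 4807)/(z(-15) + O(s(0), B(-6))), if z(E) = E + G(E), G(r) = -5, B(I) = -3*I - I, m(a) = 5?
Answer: 1628/3 ≈ 542.67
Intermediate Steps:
B(I) = -4*I
O(p, l) = 5
z(E) = -5 + E (z(E) = E - 5 = -5 + E)
(-3333 - 4807)/(z(-15) + O(s(0), B(-6))) = (-3333 - 4807)/((-5 - 15) + 5) = -8140/(-20 + 5) = -8140/(-15) = -8140*(-1/15) = 1628/3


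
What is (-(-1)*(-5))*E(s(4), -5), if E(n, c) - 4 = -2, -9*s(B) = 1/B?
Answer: -10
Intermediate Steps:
s(B) = -1/(9*B)
E(n, c) = 2 (E(n, c) = 4 - 2 = 2)
(-(-1)*(-5))*E(s(4), -5) = -(-1)*(-5)*2 = -1*5*2 = -5*2 = -10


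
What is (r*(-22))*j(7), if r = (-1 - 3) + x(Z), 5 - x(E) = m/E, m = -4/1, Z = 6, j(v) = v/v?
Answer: -110/3 ≈ -36.667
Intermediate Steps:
j(v) = 1
m = -4 (m = -4*1 = -4)
x(E) = 5 + 4/E (x(E) = 5 - (-4)/E = 5 + 4/E)
r = 5/3 (r = (-1 - 3) + (5 + 4/6) = -4 + (5 + 4*(⅙)) = -4 + (5 + ⅔) = -4 + 17/3 = 5/3 ≈ 1.6667)
(r*(-22))*j(7) = ((5/3)*(-22))*1 = -110/3*1 = -110/3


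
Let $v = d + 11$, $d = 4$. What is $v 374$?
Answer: $5610$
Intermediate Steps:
$v = 15$ ($v = 4 + 11 = 15$)
$v 374 = 15 \cdot 374 = 5610$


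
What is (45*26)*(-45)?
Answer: -52650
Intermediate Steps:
(45*26)*(-45) = 1170*(-45) = -52650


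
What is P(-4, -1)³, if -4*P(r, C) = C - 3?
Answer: 1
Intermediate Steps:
P(r, C) = ¾ - C/4 (P(r, C) = -(C - 3)/4 = -(-3 + C)/4 = ¾ - C/4)
P(-4, -1)³ = (¾ - ¼*(-1))³ = (¾ + ¼)³ = 1³ = 1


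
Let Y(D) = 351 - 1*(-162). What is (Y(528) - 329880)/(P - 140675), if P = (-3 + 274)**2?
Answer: 329367/67234 ≈ 4.8988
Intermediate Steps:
Y(D) = 513 (Y(D) = 351 + 162 = 513)
P = 73441 (P = 271**2 = 73441)
(Y(528) - 329880)/(P - 140675) = (513 - 329880)/(73441 - 140675) = -329367/(-67234) = -329367*(-1/67234) = 329367/67234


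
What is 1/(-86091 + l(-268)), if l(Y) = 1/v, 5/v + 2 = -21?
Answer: -5/430478 ≈ -1.1615e-5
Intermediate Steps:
v = -5/23 (v = 5/(-2 - 21) = 5/(-23) = 5*(-1/23) = -5/23 ≈ -0.21739)
l(Y) = -23/5 (l(Y) = 1/(-5/23) = -23/5)
1/(-86091 + l(-268)) = 1/(-86091 - 23/5) = 1/(-430478/5) = -5/430478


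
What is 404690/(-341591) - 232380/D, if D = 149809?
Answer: -140005120790/51173406119 ≈ -2.7359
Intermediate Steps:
404690/(-341591) - 232380/D = 404690/(-341591) - 232380/149809 = 404690*(-1/341591) - 232380*1/149809 = -404690/341591 - 232380/149809 = -140005120790/51173406119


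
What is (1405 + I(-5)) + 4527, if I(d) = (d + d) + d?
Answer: 5917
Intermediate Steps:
I(d) = 3*d (I(d) = 2*d + d = 3*d)
(1405 + I(-5)) + 4527 = (1405 + 3*(-5)) + 4527 = (1405 - 15) + 4527 = 1390 + 4527 = 5917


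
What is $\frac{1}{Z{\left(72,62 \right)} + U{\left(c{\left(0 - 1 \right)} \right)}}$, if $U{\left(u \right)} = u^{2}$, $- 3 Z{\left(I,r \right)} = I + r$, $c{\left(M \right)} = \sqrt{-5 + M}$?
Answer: $- \frac{3}{152} \approx -0.019737$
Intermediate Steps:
$Z{\left(I,r \right)} = - \frac{I}{3} - \frac{r}{3}$ ($Z{\left(I,r \right)} = - \frac{I + r}{3} = - \frac{I}{3} - \frac{r}{3}$)
$\frac{1}{Z{\left(72,62 \right)} + U{\left(c{\left(0 - 1 \right)} \right)}} = \frac{1}{\left(\left(- \frac{1}{3}\right) 72 - \frac{62}{3}\right) + \left(\sqrt{-5 + \left(0 - 1\right)}\right)^{2}} = \frac{1}{\left(-24 - \frac{62}{3}\right) + \left(\sqrt{-5 + \left(0 - 1\right)}\right)^{2}} = \frac{1}{- \frac{134}{3} + \left(\sqrt{-5 - 1}\right)^{2}} = \frac{1}{- \frac{134}{3} + \left(\sqrt{-6}\right)^{2}} = \frac{1}{- \frac{134}{3} + \left(i \sqrt{6}\right)^{2}} = \frac{1}{- \frac{134}{3} - 6} = \frac{1}{- \frac{152}{3}} = - \frac{3}{152}$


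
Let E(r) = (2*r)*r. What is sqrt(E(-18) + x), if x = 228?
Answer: 2*sqrt(219) ≈ 29.597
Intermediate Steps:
E(r) = 2*r**2
sqrt(E(-18) + x) = sqrt(2*(-18)**2 + 228) = sqrt(2*324 + 228) = sqrt(648 + 228) = sqrt(876) = 2*sqrt(219)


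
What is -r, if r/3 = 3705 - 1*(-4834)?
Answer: -25617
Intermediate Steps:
r = 25617 (r = 3*(3705 - 1*(-4834)) = 3*(3705 + 4834) = 3*8539 = 25617)
-r = -1*25617 = -25617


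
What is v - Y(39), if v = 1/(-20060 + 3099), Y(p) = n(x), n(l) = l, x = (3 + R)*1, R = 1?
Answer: -67845/16961 ≈ -4.0001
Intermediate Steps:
x = 4 (x = (3 + 1)*1 = 4*1 = 4)
Y(p) = 4
v = -1/16961 (v = 1/(-16961) = -1/16961 ≈ -5.8959e-5)
v - Y(39) = -1/16961 - 1*4 = -1/16961 - 4 = -67845/16961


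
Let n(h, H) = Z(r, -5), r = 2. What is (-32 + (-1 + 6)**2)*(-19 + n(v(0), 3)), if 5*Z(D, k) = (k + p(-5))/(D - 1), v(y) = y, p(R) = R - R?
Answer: 140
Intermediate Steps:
p(R) = 0
Z(D, k) = k/(5*(-1 + D)) (Z(D, k) = ((k + 0)/(D - 1))/5 = (k/(-1 + D))/5 = k/(5*(-1 + D)))
n(h, H) = -1 (n(h, H) = (1/5)*(-5)/(-1 + 2) = (1/5)*(-5)/1 = (1/5)*(-5)*1 = -1)
(-32 + (-1 + 6)**2)*(-19 + n(v(0), 3)) = (-32 + (-1 + 6)**2)*(-19 - 1) = (-32 + 5**2)*(-20) = (-32 + 25)*(-20) = -7*(-20) = 140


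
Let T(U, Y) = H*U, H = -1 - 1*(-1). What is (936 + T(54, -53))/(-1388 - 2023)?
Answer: -104/379 ≈ -0.27441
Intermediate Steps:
H = 0 (H = -1 + 1 = 0)
T(U, Y) = 0 (T(U, Y) = 0*U = 0)
(936 + T(54, -53))/(-1388 - 2023) = (936 + 0)/(-1388 - 2023) = 936/(-3411) = 936*(-1/3411) = -104/379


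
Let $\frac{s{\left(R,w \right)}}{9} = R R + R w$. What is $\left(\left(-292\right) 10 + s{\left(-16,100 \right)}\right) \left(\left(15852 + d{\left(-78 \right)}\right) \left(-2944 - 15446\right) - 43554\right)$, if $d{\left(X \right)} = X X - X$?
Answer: $6079693306224$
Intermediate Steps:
$s{\left(R,w \right)} = 9 R^{2} + 9 R w$ ($s{\left(R,w \right)} = 9 \left(R R + R w\right) = 9 \left(R^{2} + R w\right) = 9 R^{2} + 9 R w$)
$d{\left(X \right)} = X^{2} - X$
$\left(\left(-292\right) 10 + s{\left(-16,100 \right)}\right) \left(\left(15852 + d{\left(-78 \right)}\right) \left(-2944 - 15446\right) - 43554\right) = \left(\left(-292\right) 10 + 9 \left(-16\right) \left(-16 + 100\right)\right) \left(\left(15852 - 78 \left(-1 - 78\right)\right) \left(-2944 - 15446\right) - 43554\right) = \left(-2920 + 9 \left(-16\right) 84\right) \left(\left(15852 - -6162\right) \left(-18390\right) - 43554\right) = \left(-2920 - 12096\right) \left(\left(15852 + 6162\right) \left(-18390\right) - 43554\right) = - 15016 \left(22014 \left(-18390\right) - 43554\right) = - 15016 \left(-404837460 - 43554\right) = \left(-15016\right) \left(-404881014\right) = 6079693306224$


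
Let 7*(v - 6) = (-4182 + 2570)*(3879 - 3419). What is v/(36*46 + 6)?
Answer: -370739/5817 ≈ -63.734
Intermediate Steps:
v = -741478/7 (v = 6 + ((-4182 + 2570)*(3879 - 3419))/7 = 6 + (-1612*460)/7 = 6 + (1/7)*(-741520) = 6 - 741520/7 = -741478/7 ≈ -1.0593e+5)
v/(36*46 + 6) = -741478/(7*(36*46 + 6)) = -741478/(7*(1656 + 6)) = -741478/7/1662 = -741478/7*1/1662 = -370739/5817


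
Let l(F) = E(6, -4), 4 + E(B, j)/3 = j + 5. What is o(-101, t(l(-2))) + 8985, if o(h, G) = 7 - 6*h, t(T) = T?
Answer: 9598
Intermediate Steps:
E(B, j) = 3 + 3*j (E(B, j) = -12 + 3*(j + 5) = -12 + 3*(5 + j) = -12 + (15 + 3*j) = 3 + 3*j)
l(F) = -9 (l(F) = 3 + 3*(-4) = 3 - 12 = -9)
o(-101, t(l(-2))) + 8985 = (7 - 6*(-101)) + 8985 = (7 + 606) + 8985 = 613 + 8985 = 9598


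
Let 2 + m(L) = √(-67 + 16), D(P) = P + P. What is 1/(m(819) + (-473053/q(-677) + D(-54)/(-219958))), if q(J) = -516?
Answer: 2945986743967596372/2695064157146886372625 - 3220467614698896*I*√51/2695064157146886372625 ≈ 0.0010931 - 8.5337e-6*I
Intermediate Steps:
D(P) = 2*P
m(L) = -2 + I*√51 (m(L) = -2 + √(-67 + 16) = -2 + √(-51) = -2 + I*√51)
1/(m(819) + (-473053/q(-677) + D(-54)/(-219958))) = 1/((-2 + I*√51) + (-473053/(-516) + (2*(-54))/(-219958))) = 1/((-2 + I*√51) + (-473053*(-1/516) - 108*(-1/219958))) = 1/((-2 + I*√51) + (473053/516 + 54/109979)) = 1/((-2 + I*√51) + 52025923751/56749164) = 1/(51912425423/56749164 + I*√51)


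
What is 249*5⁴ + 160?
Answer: 155785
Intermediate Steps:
249*5⁴ + 160 = 249*625 + 160 = 155625 + 160 = 155785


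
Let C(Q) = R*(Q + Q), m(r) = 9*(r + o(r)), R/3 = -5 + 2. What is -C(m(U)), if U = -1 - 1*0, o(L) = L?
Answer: -324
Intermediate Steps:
U = -1 (U = -1 + 0 = -1)
R = -9 (R = 3*(-5 + 2) = 3*(-3) = -9)
m(r) = 18*r (m(r) = 9*(r + r) = 9*(2*r) = 18*r)
C(Q) = -18*Q (C(Q) = -9*(Q + Q) = -18*Q)
-C(m(U)) = -(-18)*18*(-1) = -(-18)*(-18) = -1*324 = -324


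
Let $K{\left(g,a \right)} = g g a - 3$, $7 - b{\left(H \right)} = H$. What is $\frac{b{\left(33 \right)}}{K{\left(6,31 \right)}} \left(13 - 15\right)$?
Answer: $\frac{52}{1113} \approx 0.046721$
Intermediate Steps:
$b{\left(H \right)} = 7 - H$
$K{\left(g,a \right)} = -3 + a g^{2}$ ($K{\left(g,a \right)} = g^{2} a - 3 = a g^{2} - 3 = -3 + a g^{2}$)
$\frac{b{\left(33 \right)}}{K{\left(6,31 \right)}} \left(13 - 15\right) = \frac{7 - 33}{-3 + 31 \cdot 6^{2}} \left(13 - 15\right) = \frac{7 - 33}{-3 + 31 \cdot 36} \left(13 - 15\right) = - \frac{26}{-3 + 1116} \left(-2\right) = - \frac{26}{1113} \left(-2\right) = \left(-26\right) \frac{1}{1113} \left(-2\right) = \left(- \frac{26}{1113}\right) \left(-2\right) = \frac{52}{1113}$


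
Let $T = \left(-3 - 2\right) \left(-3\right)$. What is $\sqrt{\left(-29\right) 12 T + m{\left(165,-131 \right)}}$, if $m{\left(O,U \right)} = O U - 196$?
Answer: $i \sqrt{27031} \approx 164.41 i$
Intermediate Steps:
$T = 15$ ($T = \left(-5\right) \left(-3\right) = 15$)
$m{\left(O,U \right)} = -196 + O U$
$\sqrt{\left(-29\right) 12 T + m{\left(165,-131 \right)}} = \sqrt{\left(-29\right) 12 \cdot 15 + \left(-196 + 165 \left(-131\right)\right)} = \sqrt{\left(-348\right) 15 - 21811} = \sqrt{-5220 - 21811} = \sqrt{-27031} = i \sqrt{27031}$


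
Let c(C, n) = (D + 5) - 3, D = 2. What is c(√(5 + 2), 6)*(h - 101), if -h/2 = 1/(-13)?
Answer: -5244/13 ≈ -403.38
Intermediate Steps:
c(C, n) = 4 (c(C, n) = (2 + 5) - 3 = 7 - 3 = 4)
h = 2/13 (h = -2/(-13) = -2*(-1/13) = 2/13 ≈ 0.15385)
c(√(5 + 2), 6)*(h - 101) = 4*(2/13 - 101) = 4*(-1311/13) = -5244/13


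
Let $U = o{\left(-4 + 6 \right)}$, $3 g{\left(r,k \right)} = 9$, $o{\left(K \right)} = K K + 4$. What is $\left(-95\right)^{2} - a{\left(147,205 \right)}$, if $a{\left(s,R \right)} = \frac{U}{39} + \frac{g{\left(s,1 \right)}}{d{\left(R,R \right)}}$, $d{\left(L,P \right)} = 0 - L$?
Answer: $\frac{72153352}{7995} \approx 9024.8$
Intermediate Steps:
$d{\left(L,P \right)} = - L$
$o{\left(K \right)} = 4 + K^{2}$ ($o{\left(K \right)} = K^{2} + 4 = 4 + K^{2}$)
$g{\left(r,k \right)} = 3$ ($g{\left(r,k \right)} = \frac{1}{3} \cdot 9 = 3$)
$U = 8$ ($U = 4 + \left(-4 + 6\right)^{2} = 4 + 2^{2} = 4 + 4 = 8$)
$a{\left(s,R \right)} = \frac{8}{39} - \frac{3}{R}$ ($a{\left(s,R \right)} = \frac{8}{39} + \frac{3}{\left(-1\right) R} = 8 \cdot \frac{1}{39} + 3 \left(- \frac{1}{R}\right) = \frac{8}{39} - \frac{3}{R}$)
$\left(-95\right)^{2} - a{\left(147,205 \right)} = \left(-95\right)^{2} - \left(\frac{8}{39} - \frac{3}{205}\right) = 9025 - \left(\frac{8}{39} - \frac{3}{205}\right) = 9025 - \frac{1523}{7995} = \frac{72153352}{7995}$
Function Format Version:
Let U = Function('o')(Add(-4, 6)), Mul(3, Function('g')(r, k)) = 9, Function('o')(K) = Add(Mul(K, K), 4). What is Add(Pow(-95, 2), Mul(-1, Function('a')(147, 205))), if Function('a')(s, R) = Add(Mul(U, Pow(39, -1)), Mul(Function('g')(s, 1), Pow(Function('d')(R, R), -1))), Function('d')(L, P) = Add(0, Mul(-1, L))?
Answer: Rational(72153352, 7995) ≈ 9024.8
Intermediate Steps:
Function('d')(L, P) = Mul(-1, L)
Function('o')(K) = Add(4, Pow(K, 2)) (Function('o')(K) = Add(Pow(K, 2), 4) = Add(4, Pow(K, 2)))
Function('g')(r, k) = 3 (Function('g')(r, k) = Mul(Rational(1, 3), 9) = 3)
U = 8 (U = Add(4, Pow(Add(-4, 6), 2)) = Add(4, Pow(2, 2)) = Add(4, 4) = 8)
Function('a')(s, R) = Add(Rational(8, 39), Mul(-3, Pow(R, -1))) (Function('a')(s, R) = Add(Mul(8, Pow(39, -1)), Mul(3, Pow(Mul(-1, R), -1))) = Add(Mul(8, Rational(1, 39)), Mul(3, Mul(-1, Pow(R, -1)))) = Add(Rational(8, 39), Mul(-3, Pow(R, -1))))
Add(Pow(-95, 2), Mul(-1, Function('a')(147, 205))) = Add(Pow(-95, 2), Mul(-1, Add(Rational(8, 39), Mul(-3, Pow(205, -1))))) = Add(9025, Mul(-1, Add(Rational(8, 39), Mul(-3, Rational(1, 205))))) = Add(9025, Mul(-1, Add(Rational(8, 39), Rational(-3, 205)))) = Add(9025, Mul(-1, Rational(1523, 7995))) = Add(9025, Rational(-1523, 7995)) = Rational(72153352, 7995)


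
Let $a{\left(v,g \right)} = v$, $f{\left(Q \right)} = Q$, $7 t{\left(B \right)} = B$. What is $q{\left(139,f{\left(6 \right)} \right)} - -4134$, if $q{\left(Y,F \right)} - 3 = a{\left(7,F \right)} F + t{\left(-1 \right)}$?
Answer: $\frac{29252}{7} \approx 4178.9$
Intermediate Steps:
$t{\left(B \right)} = \frac{B}{7}$
$q{\left(Y,F \right)} = \frac{20}{7} + 7 F$ ($q{\left(Y,F \right)} = 3 + \left(7 F + \frac{1}{7} \left(-1\right)\right) = 3 + \left(7 F - \frac{1}{7}\right) = 3 + \left(- \frac{1}{7} + 7 F\right) = \frac{20}{7} + 7 F$)
$q{\left(139,f{\left(6 \right)} \right)} - -4134 = \left(\frac{20}{7} + 7 \cdot 6\right) - -4134 = \left(\frac{20}{7} + 42\right) + 4134 = \frac{314}{7} + 4134 = \frac{29252}{7}$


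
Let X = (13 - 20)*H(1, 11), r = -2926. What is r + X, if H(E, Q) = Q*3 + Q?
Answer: -3234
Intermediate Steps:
H(E, Q) = 4*Q (H(E, Q) = 3*Q + Q = 4*Q)
X = -308 (X = (13 - 20)*(4*11) = -7*44 = -308)
r + X = -2926 - 308 = -3234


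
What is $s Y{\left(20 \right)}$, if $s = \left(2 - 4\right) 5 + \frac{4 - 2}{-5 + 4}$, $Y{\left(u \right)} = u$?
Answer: $-240$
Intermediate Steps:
$s = -12$ ($s = \left(2 - 4\right) 5 + \frac{2}{-1} = \left(-2\right) 5 + 2 \left(-1\right) = -10 - 2 = -12$)
$s Y{\left(20 \right)} = \left(-12\right) 20 = -240$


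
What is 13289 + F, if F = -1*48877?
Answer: -35588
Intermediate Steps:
F = -48877
13289 + F = 13289 - 48877 = -35588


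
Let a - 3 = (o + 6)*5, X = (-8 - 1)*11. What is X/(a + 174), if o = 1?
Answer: -99/212 ≈ -0.46698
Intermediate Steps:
X = -99 (X = -9*11 = -99)
a = 38 (a = 3 + (1 + 6)*5 = 3 + 7*5 = 3 + 35 = 38)
X/(a + 174) = -99/(38 + 174) = -99/212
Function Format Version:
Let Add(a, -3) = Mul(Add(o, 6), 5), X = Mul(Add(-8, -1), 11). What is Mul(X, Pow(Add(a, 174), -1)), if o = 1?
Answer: Rational(-99, 212) ≈ -0.46698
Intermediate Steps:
X = -99 (X = Mul(-9, 11) = -99)
a = 38 (a = Add(3, Mul(Add(1, 6), 5)) = Add(3, Mul(7, 5)) = Add(3, 35) = 38)
Mul(X, Pow(Add(a, 174), -1)) = Mul(-99, Pow(Add(38, 174), -1)) = Mul(-99, Pow(212, -1)) = Mul(-99, Rational(1, 212)) = Rational(-99, 212)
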